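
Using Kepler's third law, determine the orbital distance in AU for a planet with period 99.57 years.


a = P^(2/3) = 99.57^(2/3) = 21.4825

21.4825 AU


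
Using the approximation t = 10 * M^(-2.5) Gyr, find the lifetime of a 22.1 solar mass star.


t = 10 * M^(-2.5) = 10 * 22.1^(-2.5) = 0.0044

0.0044 Gyr


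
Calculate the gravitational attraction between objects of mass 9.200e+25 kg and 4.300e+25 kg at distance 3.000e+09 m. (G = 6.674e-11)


F = G*m1*m2/r^2 = 6.674e-11 * 9.200e+25 * 4.300e+25 / (3.000e+09)^2 = 6.674e-11 * 3.956e+51 / 9.000e+18 = 2.934e+22

2.934e+22 N


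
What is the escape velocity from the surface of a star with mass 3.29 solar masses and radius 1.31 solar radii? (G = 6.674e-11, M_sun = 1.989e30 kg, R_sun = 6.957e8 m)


M = 3.29 * 1.989e30 kg = 6.54381e+30 kg; R = 1.31 * 6.957e8 m = 9.11367e+08 m. v_esc = sqrt(2GM/R) = sqrt(2 * 6.674e-11 * 6.54381e+30 / 9.11367e+08) = 978986.6961

978986.6961 m/s


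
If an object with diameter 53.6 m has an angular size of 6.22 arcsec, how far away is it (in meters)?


D = size / theta_rad, theta_rad = 6.22 * pi/(180*3600) = 3.016e-05, D = 1.777e+06

1.777e+06 m


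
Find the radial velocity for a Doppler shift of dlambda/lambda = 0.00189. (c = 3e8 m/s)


v = (dlambda/lambda) * c = 0.00189 * 3e8 = 567000.0

567000.0 m/s


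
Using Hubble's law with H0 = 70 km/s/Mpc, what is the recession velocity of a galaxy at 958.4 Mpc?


v = H0 * d = 70 * 958.4 = 67088.0

67088.0 km/s


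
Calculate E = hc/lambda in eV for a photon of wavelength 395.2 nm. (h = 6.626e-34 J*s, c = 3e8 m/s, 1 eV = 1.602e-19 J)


E = hc/lambda = 6.626e-34 * 3e8 / 3.952e-07 = 5.030e-19 J = 3.1397 eV

3.1397 eV


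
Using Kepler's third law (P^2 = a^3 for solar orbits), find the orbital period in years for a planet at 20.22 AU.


P = a^(3/2) = 20.22^1.5 = 90.9226

90.9226 years


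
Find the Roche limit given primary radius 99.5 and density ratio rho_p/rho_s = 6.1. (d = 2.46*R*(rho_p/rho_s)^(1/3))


d_Roche = 2.46 * 99.5 * 6.1^(1/3) = 447.234

447.234


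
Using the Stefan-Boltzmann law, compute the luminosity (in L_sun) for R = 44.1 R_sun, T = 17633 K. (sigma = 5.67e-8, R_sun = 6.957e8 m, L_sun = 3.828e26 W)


R = 44.1 * 6.957e8 m = 3.068037e+10 m. L = 4*pi*R^2*sigma*T^4 = 4*pi*(3.068037e+10)^2 * 5.67e-8 * 17633^4 = 6.483640682e+31 W. L/L_sun = 6.483640682e+31 / 3.828e26 = 169374.1035

169374.1035 L_sun


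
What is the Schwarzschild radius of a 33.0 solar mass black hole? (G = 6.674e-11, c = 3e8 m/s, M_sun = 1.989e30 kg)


M = 33.0 * 1.989e30 kg = 6.5637e+31 kg. rs = 2GM/c^2 = 2 * 6.674e-11 * 6.5637e+31 / (3e8)^2 = 97346.964

97346.964 m


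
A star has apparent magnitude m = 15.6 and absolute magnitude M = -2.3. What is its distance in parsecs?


d = 10^((m - M + 5)/5) = 10^((15.6 - -2.3 + 5)/5) = 38018.9396

38018.9396 pc


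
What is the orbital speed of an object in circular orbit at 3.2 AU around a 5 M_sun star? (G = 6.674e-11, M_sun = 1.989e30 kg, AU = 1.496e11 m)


v = sqrt(GM/r) = sqrt(6.674e-11 * 9.945e+30 / 4.787e+11) = 37235.2873

37235.2873 m/s


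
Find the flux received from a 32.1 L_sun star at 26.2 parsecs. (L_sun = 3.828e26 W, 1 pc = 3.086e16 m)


F = L / (4*pi*d^2) = 1.229e+28 / (4*pi*(8.085e+17)^2) = 1.496e-09

1.496e-09 W/m^2


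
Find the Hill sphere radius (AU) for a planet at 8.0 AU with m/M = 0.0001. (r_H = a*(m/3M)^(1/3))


r_H = a * (m/3M)^(1/3) = 8.0 * (0.0001/3)^(1/3) = 0.2575

0.2575 AU


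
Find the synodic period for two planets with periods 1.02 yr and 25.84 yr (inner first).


1/P_syn = |1/P1 - 1/P2| = |1/1.02 - 1/25.84| => P_syn = 1.0619

1.0619 years


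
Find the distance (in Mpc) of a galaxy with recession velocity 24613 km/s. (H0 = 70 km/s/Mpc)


d = v / H0 = 24613 / 70 = 351.6143

351.6143 Mpc


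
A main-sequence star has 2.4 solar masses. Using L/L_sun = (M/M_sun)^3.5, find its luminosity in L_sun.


L/L_sun = (M/M_sun)^3.5 = 2.4^3.5 = 21.416

21.416 L_sun


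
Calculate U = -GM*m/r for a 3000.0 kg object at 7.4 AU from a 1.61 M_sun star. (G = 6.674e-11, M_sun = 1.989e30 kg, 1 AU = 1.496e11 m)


M = 1.61 * 1.989e30 kg = 3.20229e+30 kg; r = 7.4 AU * 1.496e11 m/AU = 1.10704e+12 m. U = -GM*m/r = -(6.674e-11 * 3.20229e+30 * 3000.0) / 1.10704e+12 = -5.792e+11

-5.792e+11 J


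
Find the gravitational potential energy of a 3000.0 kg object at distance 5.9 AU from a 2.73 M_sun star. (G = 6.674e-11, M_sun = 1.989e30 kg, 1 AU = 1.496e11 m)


M = 2.73 * 1.989e30 kg = 5.42997e+30 kg; r = 5.9 AU * 1.496e11 m/AU = 8.8264e+11 m. U = -GM*m/r = -(6.674e-11 * 5.42997e+30 * 3000.0) / 8.8264e+11 = -1.232e+12

-1.232e+12 J


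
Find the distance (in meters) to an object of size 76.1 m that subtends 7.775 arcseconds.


D = size / theta_rad, theta_rad = 7.775 * pi/(180*3600) = 3.769e-05, D = 2.019e+06

2.019e+06 m


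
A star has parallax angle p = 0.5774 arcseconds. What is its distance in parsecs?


d = 1/p = 1/0.5774 = 1.7319

1.7319 pc


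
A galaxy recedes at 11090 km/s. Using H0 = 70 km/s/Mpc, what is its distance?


d = v / H0 = 11090 / 70 = 158.4286

158.4286 Mpc


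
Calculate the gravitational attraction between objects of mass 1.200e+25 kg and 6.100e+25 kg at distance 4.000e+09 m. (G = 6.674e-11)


F = G*m1*m2/r^2 = 6.674e-11 * 1.200e+25 * 6.100e+25 / (4.000e+09)^2 = 6.674e-11 * 7.320e+50 / 1.600e+19 = 3.053e+21

3.053e+21 N


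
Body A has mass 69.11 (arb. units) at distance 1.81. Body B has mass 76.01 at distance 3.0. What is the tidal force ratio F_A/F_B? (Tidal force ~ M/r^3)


Ratio = (M1/r1^3) / (M2/r2^3) = (69.11/1.81^3) / (76.01/3.0^3) = 4.14

4.14


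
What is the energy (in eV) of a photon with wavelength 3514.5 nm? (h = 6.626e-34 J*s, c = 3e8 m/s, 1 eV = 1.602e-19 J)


E = hc/lambda = 6.626e-34 * 3e8 / 3.515e-06 = 5.656e-20 J = 0.3531 eV

0.3531 eV


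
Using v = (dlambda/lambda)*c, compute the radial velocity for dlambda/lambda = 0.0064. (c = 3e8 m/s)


v = (dlambda/lambda) * c = 0.0064 * 3e8 = 1.920e+06

1.920e+06 m/s


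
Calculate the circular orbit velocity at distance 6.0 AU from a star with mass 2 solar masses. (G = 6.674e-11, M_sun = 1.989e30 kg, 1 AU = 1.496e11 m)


v = sqrt(GM/r) = sqrt(6.674e-11 * 3.978e+30 / 8.976e+11) = 17198.2425

17198.2425 m/s


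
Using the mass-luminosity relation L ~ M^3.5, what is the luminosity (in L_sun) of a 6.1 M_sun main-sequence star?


L/L_sun = (M/M_sun)^3.5 = 6.1^3.5 = 560.6017

560.6017 L_sun


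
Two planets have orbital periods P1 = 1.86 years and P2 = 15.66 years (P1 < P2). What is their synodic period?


1/P_syn = |1/P1 - 1/P2| = |1/1.86 - 1/15.66| => P_syn = 2.1107

2.1107 years


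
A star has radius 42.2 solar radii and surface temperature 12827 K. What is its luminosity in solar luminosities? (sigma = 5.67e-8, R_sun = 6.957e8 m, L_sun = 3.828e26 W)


R = 42.2 * 6.957e8 m = 2.935854e+10 m. L = 4*pi*R^2*sigma*T^4 = 4*pi*(2.935854e+10)^2 * 5.67e-8 * 12827^4 = 1.66250213e+31 W. L/L_sun = 1.66250213e+31 / 3.828e26 = 43430.0452

43430.0452 L_sun


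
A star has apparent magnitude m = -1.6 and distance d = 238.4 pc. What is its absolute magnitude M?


M = m - 5*log10(d) + 5 = -1.6 - 5*log10(238.4) + 5 = -8.4865

-8.4865


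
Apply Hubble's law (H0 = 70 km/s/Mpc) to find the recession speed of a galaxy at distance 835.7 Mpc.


v = H0 * d = 70 * 835.7 = 58499.0

58499.0 km/s


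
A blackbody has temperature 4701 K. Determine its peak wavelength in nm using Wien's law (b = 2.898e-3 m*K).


lam_max = b / T = 2.898e-3 / 4701 = 6.165e-07 m = 616.4646 nm

616.4646 nm


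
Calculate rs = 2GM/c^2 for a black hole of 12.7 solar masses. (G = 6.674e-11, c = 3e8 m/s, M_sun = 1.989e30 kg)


M = 12.7 * 1.989e30 kg = 2.52603e+31 kg. rs = 2GM/c^2 = 2 * 6.674e-11 * 2.52603e+31 / (3e8)^2 = 37463.8316

37463.8316 m


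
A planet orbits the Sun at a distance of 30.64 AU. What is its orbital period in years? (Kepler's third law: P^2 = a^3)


P = a^(3/2) = 30.64^1.5 = 169.6028

169.6028 years


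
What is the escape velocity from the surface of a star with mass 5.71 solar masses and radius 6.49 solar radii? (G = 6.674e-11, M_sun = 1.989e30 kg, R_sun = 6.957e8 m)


M = 5.71 * 1.989e30 kg = 1.135719e+31 kg; R = 6.49 * 6.957e8 m = 4.515093e+09 m. v_esc = sqrt(2GM/R) = sqrt(2 * 6.674e-11 * 1.135719e+31 / 4.515093e+09) = 579442.2981

579442.2981 m/s


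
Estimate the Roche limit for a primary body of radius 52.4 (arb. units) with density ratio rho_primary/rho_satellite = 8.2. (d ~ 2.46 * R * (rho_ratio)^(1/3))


d_Roche = 2.46 * 52.4 * 8.2^(1/3) = 259.9387

259.9387


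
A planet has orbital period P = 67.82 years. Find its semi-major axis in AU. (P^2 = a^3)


a = P^(2/3) = 67.82^(2/3) = 16.6305

16.6305 AU


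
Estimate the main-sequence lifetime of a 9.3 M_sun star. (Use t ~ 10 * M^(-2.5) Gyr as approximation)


t = 10 * M^(-2.5) = 10 * 9.3^(-2.5) = 0.0379

0.0379 Gyr


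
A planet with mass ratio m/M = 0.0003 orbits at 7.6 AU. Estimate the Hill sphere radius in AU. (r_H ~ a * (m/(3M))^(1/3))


r_H = a * (m/3M)^(1/3) = 7.6 * (0.0003/3)^(1/3) = 0.3528

0.3528 AU


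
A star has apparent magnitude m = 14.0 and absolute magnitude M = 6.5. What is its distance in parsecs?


d = 10^((m - M + 5)/5) = 10^((14.0 - 6.5 + 5)/5) = 316.2278

316.2278 pc


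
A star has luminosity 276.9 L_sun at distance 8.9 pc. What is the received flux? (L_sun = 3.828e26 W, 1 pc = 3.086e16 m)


F = L / (4*pi*d^2) = 1.060e+29 / (4*pi*(2.747e+17)^2) = 1.118e-07

1.118e-07 W/m^2


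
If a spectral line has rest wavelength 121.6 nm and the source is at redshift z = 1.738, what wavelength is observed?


lam_obs = lam_emit * (1 + z) = 121.6 * (1 + 1.738) = 332.9408

332.9408 nm


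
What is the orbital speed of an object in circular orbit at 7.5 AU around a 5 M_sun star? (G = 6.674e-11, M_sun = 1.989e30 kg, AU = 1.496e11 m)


v = sqrt(GM/r) = sqrt(6.674e-11 * 9.945e+30 / 1.122e+12) = 24321.9878

24321.9878 m/s


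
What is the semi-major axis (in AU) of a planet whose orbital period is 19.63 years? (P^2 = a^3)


a = P^(2/3) = 19.63^(2/3) = 7.2769

7.2769 AU


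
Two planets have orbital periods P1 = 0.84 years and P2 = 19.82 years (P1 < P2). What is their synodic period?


1/P_syn = |1/P1 - 1/P2| = |1/0.84 - 1/19.82| => P_syn = 0.8772

0.8772 years


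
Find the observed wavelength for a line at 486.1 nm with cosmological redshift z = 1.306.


lam_obs = lam_emit * (1 + z) = 486.1 * (1 + 1.306) = 1120.9466

1120.9466 nm


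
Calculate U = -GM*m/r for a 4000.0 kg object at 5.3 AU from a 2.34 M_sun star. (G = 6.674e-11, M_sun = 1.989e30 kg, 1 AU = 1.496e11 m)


M = 2.34 * 1.989e30 kg = 4.65426e+30 kg; r = 5.3 AU * 1.496e11 m/AU = 7.9288e+11 m. U = -GM*m/r = -(6.674e-11 * 4.65426e+30 * 4000.0) / 7.9288e+11 = -1.567e+12

-1.567e+12 J


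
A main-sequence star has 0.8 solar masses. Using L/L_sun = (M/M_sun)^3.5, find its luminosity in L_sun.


L/L_sun = (M/M_sun)^3.5 = 0.8^3.5 = 0.4579

0.4579 L_sun


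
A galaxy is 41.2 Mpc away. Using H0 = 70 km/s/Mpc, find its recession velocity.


v = H0 * d = 70 * 41.2 = 2884.0

2884.0 km/s


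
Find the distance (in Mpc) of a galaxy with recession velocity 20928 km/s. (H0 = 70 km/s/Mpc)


d = v / H0 = 20928 / 70 = 298.9714

298.9714 Mpc


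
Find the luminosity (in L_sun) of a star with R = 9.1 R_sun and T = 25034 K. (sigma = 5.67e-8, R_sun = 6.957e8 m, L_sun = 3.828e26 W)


R = 9.1 * 6.957e8 m = 6.33087e+09 m. L = 4*pi*R^2*sigma*T^4 = 4*pi*(6.33087e+09)^2 * 5.67e-8 * 25034^4 = 1.121606986e+31 W. L/L_sun = 1.121606986e+31 / 3.828e26 = 29300.078

29300.078 L_sun


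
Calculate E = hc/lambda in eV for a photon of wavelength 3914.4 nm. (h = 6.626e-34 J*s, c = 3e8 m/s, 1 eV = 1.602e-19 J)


E = hc/lambda = 6.626e-34 * 3e8 / 3.914e-06 = 5.078e-20 J = 0.317 eV

0.317 eV


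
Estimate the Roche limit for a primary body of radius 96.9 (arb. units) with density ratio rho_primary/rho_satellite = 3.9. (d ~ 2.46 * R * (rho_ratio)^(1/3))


d_Roche = 2.46 * 96.9 * 3.9^(1/3) = 375.2152

375.2152


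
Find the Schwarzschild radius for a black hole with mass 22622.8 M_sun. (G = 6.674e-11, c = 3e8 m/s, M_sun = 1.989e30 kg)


M = 22622.8 * 1.989e30 kg = 4.49967492e+34 kg. rs = 2GM/c^2 = 2 * 6.674e-11 * 4.49967492e+34 / (3e8)^2 = 6.674e+07

6.674e+07 m


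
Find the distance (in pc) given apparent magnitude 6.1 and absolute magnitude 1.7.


d = 10^((m - M + 5)/5) = 10^((6.1 - 1.7 + 5)/5) = 75.8578

75.8578 pc


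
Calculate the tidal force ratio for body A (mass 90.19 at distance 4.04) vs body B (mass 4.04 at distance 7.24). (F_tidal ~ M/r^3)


Ratio = (M1/r1^3) / (M2/r2^3) = (90.19/4.04^3) / (4.04/7.24^3) = 128.4839

128.4839


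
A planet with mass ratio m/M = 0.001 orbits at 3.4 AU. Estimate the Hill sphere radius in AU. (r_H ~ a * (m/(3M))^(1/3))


r_H = a * (m/3M)^(1/3) = 3.4 * (0.001/3)^(1/3) = 0.2357

0.2357 AU


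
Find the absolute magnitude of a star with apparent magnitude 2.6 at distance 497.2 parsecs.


M = m - 5*log10(d) + 5 = 2.6 - 5*log10(497.2) + 5 = -5.8827

-5.8827


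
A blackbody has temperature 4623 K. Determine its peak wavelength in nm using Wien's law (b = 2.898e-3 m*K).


lam_max = b / T = 2.898e-3 / 4623 = 6.269e-07 m = 626.8657 nm

626.8657 nm


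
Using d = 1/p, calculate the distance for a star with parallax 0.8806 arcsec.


d = 1/p = 1/0.8806 = 1.1356

1.1356 pc


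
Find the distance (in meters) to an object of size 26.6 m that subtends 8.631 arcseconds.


D = size / theta_rad, theta_rad = 8.631 * pi/(180*3600) = 4.184e-05, D = 635690.4004

635690.4004 m


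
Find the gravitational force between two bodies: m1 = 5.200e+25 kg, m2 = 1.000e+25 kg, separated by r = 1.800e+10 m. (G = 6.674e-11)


F = G*m1*m2/r^2 = 6.674e-11 * 5.200e+25 * 1.000e+25 / (1.800e+10)^2 = 6.674e-11 * 5.200e+50 / 3.240e+20 = 1.071e+20

1.071e+20 N


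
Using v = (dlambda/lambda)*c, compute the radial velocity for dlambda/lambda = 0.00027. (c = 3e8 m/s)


v = (dlambda/lambda) * c = 0.00027 * 3e8 = 81000.0

81000.0 m/s


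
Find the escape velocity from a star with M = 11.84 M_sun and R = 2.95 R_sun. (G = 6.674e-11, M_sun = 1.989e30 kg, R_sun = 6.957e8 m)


M = 11.84 * 1.989e30 kg = 2.354976e+31 kg; R = 2.95 * 6.957e8 m = 2.052315e+09 m. v_esc = sqrt(2GM/R) = sqrt(2 * 6.674e-11 * 2.354976e+31 / 2.052315e+09) = 1.238e+06

1.238e+06 m/s


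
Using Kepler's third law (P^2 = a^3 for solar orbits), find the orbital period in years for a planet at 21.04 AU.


P = a^(3/2) = 21.04^1.5 = 96.5092

96.5092 years


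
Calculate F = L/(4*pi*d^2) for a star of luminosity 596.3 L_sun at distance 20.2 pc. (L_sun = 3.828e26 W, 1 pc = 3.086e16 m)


F = L / (4*pi*d^2) = 2.283e+29 / (4*pi*(6.234e+17)^2) = 4.674e-08

4.674e-08 W/m^2


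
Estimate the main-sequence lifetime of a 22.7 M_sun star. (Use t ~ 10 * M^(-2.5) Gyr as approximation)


t = 10 * M^(-2.5) = 10 * 22.7^(-2.5) = 0.0041

0.0041 Gyr


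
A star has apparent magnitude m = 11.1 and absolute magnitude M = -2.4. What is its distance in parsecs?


d = 10^((m - M + 5)/5) = 10^((11.1 - -2.4 + 5)/5) = 5011.8723

5011.8723 pc


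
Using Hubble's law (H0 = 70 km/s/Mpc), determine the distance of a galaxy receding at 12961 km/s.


d = v / H0 = 12961 / 70 = 185.1571

185.1571 Mpc


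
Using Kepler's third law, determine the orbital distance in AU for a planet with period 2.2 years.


a = P^(2/3) = 2.2^(2/3) = 1.6915

1.6915 AU


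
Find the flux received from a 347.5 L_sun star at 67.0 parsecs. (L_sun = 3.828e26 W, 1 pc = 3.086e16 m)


F = L / (4*pi*d^2) = 1.330e+29 / (4*pi*(2.068e+18)^2) = 2.476e-09

2.476e-09 W/m^2


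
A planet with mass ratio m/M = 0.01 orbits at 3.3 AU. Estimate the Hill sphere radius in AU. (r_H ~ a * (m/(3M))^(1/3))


r_H = a * (m/3M)^(1/3) = 3.3 * (0.01/3)^(1/3) = 0.493

0.493 AU


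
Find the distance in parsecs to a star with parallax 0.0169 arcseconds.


d = 1/p = 1/0.0169 = 59.1716

59.1716 pc


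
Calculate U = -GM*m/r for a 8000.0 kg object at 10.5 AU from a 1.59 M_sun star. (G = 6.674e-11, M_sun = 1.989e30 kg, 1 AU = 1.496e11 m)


M = 1.59 * 1.989e30 kg = 3.16251e+30 kg; r = 10.5 AU * 1.496e11 m/AU = 1.5708e+12 m. U = -GM*m/r = -(6.674e-11 * 3.16251e+30 * 8000.0) / 1.5708e+12 = -1.075e+12

-1.075e+12 J


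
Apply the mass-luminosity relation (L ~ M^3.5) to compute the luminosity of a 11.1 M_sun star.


L/L_sun = (M/M_sun)^3.5 = 11.1^3.5 = 4556.49

4556.49 L_sun


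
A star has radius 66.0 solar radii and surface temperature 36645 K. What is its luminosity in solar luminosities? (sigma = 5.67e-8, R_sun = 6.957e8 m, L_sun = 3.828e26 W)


R = 66.0 * 6.957e8 m = 4.59162e+10 m. L = 4*pi*R^2*sigma*T^4 = 4*pi*(4.59162e+10)^2 * 5.67e-8 * 36645^4 = 2.708842189e+33 W. L/L_sun = 2.708842189e+33 / 3.828e26 = 7.076e+06

7.076e+06 L_sun


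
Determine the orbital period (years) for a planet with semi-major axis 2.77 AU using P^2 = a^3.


P = a^(3/2) = 2.77^1.5 = 4.6102

4.6102 years


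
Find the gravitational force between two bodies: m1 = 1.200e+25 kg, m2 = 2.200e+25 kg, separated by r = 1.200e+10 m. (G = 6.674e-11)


F = G*m1*m2/r^2 = 6.674e-11 * 1.200e+25 * 2.200e+25 / (1.200e+10)^2 = 6.674e-11 * 2.640e+50 / 1.440e+20 = 1.224e+20

1.224e+20 N


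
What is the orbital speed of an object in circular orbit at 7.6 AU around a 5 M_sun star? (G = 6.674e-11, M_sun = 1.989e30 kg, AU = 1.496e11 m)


v = sqrt(GM/r) = sqrt(6.674e-11 * 9.945e+30 / 1.137e+12) = 24161.4449

24161.4449 m/s


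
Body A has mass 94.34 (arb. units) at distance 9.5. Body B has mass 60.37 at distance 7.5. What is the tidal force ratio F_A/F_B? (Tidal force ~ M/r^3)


Ratio = (M1/r1^3) / (M2/r2^3) = (94.34/9.5^3) / (60.37/7.5^3) = 0.7689

0.7689


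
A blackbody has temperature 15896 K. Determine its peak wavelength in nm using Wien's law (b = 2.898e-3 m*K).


lam_max = b / T = 2.898e-3 / 15896 = 1.823e-07 m = 182.31 nm

182.31 nm


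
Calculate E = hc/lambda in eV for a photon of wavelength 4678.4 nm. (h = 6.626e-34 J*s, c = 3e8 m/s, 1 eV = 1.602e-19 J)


E = hc/lambda = 6.626e-34 * 3e8 / 4.678e-06 = 4.249e-20 J = 0.2652 eV

0.2652 eV


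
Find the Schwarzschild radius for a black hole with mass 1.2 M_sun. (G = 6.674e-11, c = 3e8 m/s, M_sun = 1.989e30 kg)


M = 1.2 * 1.989e30 kg = 2.3868e+30 kg. rs = 2GM/c^2 = 2 * 6.674e-11 * 2.3868e+30 / (3e8)^2 = 3539.8896

3539.8896 m


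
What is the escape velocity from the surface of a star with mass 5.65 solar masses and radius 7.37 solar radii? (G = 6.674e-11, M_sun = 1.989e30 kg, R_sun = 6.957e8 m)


M = 5.65 * 1.989e30 kg = 1.123785e+31 kg; R = 7.37 * 6.957e8 m = 5.127309e+09 m. v_esc = sqrt(2GM/R) = sqrt(2 * 6.674e-11 * 1.123785e+31 / 5.127309e+09) = 540885.0389

540885.0389 m/s


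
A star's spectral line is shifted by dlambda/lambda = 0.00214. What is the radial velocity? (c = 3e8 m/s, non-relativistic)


v = (dlambda/lambda) * c = 0.00214 * 3e8 = 642000.0

642000.0 m/s


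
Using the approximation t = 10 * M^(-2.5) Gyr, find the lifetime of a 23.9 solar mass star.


t = 10 * M^(-2.5) = 10 * 23.9^(-2.5) = 0.0036

0.0036 Gyr


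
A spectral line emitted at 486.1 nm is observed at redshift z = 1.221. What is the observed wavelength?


lam_obs = lam_emit * (1 + z) = 486.1 * (1 + 1.221) = 1079.6281

1079.6281 nm


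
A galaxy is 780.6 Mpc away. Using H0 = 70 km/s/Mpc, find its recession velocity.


v = H0 * d = 70 * 780.6 = 54642.0

54642.0 km/s


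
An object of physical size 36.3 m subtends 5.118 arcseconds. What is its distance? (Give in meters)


D = size / theta_rad, theta_rad = 5.118 * pi/(180*3600) = 2.481e-05, D = 1.463e+06

1.463e+06 m


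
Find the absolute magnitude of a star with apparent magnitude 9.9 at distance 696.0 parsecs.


M = m - 5*log10(d) + 5 = 9.9 - 5*log10(696.0) + 5 = 0.687

0.687


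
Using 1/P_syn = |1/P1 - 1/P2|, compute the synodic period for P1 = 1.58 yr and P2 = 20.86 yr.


1/P_syn = |1/P1 - 1/P2| = |1/1.58 - 1/20.86| => P_syn = 1.7095

1.7095 years


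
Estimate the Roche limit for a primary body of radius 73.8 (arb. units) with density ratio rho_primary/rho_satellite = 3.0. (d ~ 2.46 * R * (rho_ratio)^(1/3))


d_Roche = 2.46 * 73.8 * 3.0^(1/3) = 261.8375

261.8375


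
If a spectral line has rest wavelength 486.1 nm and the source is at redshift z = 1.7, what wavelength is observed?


lam_obs = lam_emit * (1 + z) = 486.1 * (1 + 1.7) = 1312.47

1312.47 nm


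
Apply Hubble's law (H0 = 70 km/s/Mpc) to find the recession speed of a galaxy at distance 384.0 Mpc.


v = H0 * d = 70 * 384.0 = 26880.0

26880.0 km/s


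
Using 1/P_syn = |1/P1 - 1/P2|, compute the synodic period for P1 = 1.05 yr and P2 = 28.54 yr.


1/P_syn = |1/P1 - 1/P2| = |1/1.05 - 1/28.54| => P_syn = 1.0901

1.0901 years


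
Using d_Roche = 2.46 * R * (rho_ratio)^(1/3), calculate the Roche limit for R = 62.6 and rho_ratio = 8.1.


d_Roche = 2.46 * 62.6 * 8.1^(1/3) = 309.27

309.27


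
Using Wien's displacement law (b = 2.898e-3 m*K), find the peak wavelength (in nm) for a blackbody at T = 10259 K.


lam_max = b / T = 2.898e-3 / 10259 = 2.825e-07 m = 282.4837 nm

282.4837 nm


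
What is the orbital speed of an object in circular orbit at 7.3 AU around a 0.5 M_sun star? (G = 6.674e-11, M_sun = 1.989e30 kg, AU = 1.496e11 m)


v = sqrt(GM/r) = sqrt(6.674e-11 * 9.945e+29 / 1.092e+12) = 7795.9361

7795.9361 m/s


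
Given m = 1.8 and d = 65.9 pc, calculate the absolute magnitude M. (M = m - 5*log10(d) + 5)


M = m - 5*log10(d) + 5 = 1.8 - 5*log10(65.9) + 5 = -2.2944

-2.2944


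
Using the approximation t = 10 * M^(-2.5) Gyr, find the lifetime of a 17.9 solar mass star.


t = 10 * M^(-2.5) = 10 * 17.9^(-2.5) = 0.0074

0.0074 Gyr


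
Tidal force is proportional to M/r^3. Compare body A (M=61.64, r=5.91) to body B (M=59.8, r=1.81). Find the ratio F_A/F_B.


Ratio = (M1/r1^3) / (M2/r2^3) = (61.64/5.91^3) / (59.8/1.81^3) = 0.0296

0.0296


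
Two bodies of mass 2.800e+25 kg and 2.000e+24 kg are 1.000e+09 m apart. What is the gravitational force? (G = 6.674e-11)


F = G*m1*m2/r^2 = 6.674e-11 * 2.800e+25 * 2.000e+24 / (1.000e+09)^2 = 6.674e-11 * 5.600e+49 / 1.000e+18 = 3.737e+21

3.737e+21 N


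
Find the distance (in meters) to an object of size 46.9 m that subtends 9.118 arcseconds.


D = size / theta_rad, theta_rad = 9.118 * pi/(180*3600) = 4.421e-05, D = 1.061e+06

1.061e+06 m


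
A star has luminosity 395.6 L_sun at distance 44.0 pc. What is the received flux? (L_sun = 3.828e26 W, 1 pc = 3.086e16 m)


F = L / (4*pi*d^2) = 1.514e+29 / (4*pi*(1.358e+18)^2) = 6.536e-09

6.536e-09 W/m^2


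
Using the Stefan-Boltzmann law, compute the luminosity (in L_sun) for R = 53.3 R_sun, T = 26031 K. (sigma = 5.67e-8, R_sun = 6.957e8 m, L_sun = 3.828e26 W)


R = 53.3 * 6.957e8 m = 3.708081e+10 m. L = 4*pi*R^2*sigma*T^4 = 4*pi*(3.708081e+10)^2 * 5.67e-8 * 26031^4 = 4.498365673e+32 W. L/L_sun = 4.498365673e+32 / 3.828e26 = 1.175e+06

1.175e+06 L_sun


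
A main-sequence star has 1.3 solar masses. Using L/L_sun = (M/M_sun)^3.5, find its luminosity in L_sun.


L/L_sun = (M/M_sun)^3.5 = 1.3^3.5 = 2.505

2.505 L_sun


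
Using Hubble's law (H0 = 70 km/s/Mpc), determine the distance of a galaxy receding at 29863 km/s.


d = v / H0 = 29863 / 70 = 426.6143

426.6143 Mpc


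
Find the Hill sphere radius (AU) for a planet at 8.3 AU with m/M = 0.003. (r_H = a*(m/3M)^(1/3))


r_H = a * (m/3M)^(1/3) = 8.3 * (0.003/3)^(1/3) = 0.83

0.83 AU


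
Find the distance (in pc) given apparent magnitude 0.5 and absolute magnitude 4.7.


d = 10^((m - M + 5)/5) = 10^((0.5 - 4.7 + 5)/5) = 1.4454

1.4454 pc


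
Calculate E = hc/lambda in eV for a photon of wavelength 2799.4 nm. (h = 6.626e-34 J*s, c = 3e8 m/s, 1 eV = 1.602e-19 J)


E = hc/lambda = 6.626e-34 * 3e8 / 2.799e-06 = 7.101e-20 J = 0.4432 eV

0.4432 eV


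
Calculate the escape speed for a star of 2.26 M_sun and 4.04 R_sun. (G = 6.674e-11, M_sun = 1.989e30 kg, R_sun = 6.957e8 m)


M = 2.26 * 1.989e30 kg = 4.49514e+30 kg; R = 4.04 * 6.957e8 m = 2.810628e+09 m. v_esc = sqrt(2GM/R) = sqrt(2 * 6.674e-11 * 4.49514e+30 / 2.810628e+09) = 462038.3517

462038.3517 m/s


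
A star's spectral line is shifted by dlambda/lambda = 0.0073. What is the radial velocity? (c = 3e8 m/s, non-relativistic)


v = (dlambda/lambda) * c = 0.0073 * 3e8 = 2.190e+06

2.190e+06 m/s


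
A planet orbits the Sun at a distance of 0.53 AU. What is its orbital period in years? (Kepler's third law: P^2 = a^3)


P = a^(3/2) = 0.53^1.5 = 0.3858

0.3858 years


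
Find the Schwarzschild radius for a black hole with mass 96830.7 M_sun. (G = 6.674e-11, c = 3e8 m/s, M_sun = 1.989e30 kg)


M = 96830.7 * 1.989e30 kg = 1.925962623e+35 kg. rs = 2GM/c^2 = 2 * 6.674e-11 * 1.925962623e+35 / (3e8)^2 = 2.856e+08

2.856e+08 m


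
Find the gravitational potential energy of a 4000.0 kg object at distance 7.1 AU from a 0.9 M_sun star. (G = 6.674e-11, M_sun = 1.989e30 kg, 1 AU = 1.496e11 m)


M = 0.9 * 1.989e30 kg = 1.7901e+30 kg; r = 7.1 AU * 1.496e11 m/AU = 1.06216e+12 m. U = -GM*m/r = -(6.674e-11 * 1.7901e+30 * 4000.0) / 1.06216e+12 = -4.499e+11

-4.499e+11 J


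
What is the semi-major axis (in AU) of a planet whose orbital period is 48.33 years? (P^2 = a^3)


a = P^(2/3) = 48.33^(2/3) = 13.2682

13.2682 AU


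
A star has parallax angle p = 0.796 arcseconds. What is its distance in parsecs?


d = 1/p = 1/0.796 = 1.2563

1.2563 pc


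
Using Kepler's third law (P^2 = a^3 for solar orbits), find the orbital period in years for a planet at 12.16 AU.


P = a^(3/2) = 12.16^1.5 = 42.4034

42.4034 years


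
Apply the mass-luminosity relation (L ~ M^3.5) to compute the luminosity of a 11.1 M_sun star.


L/L_sun = (M/M_sun)^3.5 = 11.1^3.5 = 4556.49

4556.49 L_sun


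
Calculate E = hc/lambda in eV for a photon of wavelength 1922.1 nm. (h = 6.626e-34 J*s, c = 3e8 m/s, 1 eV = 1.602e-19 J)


E = hc/lambda = 6.626e-34 * 3e8 / 1.922e-06 = 1.034e-19 J = 0.6456 eV

0.6456 eV


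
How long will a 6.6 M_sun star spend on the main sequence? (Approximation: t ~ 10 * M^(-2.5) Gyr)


t = 10 * M^(-2.5) = 10 * 6.6^(-2.5) = 0.0894

0.0894 Gyr


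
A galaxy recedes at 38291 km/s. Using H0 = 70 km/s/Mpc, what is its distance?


d = v / H0 = 38291 / 70 = 547.0143

547.0143 Mpc


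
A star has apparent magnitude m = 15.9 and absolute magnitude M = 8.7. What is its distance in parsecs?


d = 10^((m - M + 5)/5) = 10^((15.9 - 8.7 + 5)/5) = 275.4229

275.4229 pc


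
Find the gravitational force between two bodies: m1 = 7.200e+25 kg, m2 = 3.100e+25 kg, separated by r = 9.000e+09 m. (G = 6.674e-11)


F = G*m1*m2/r^2 = 6.674e-11 * 7.200e+25 * 3.100e+25 / (9.000e+09)^2 = 6.674e-11 * 2.232e+51 / 8.100e+19 = 1.839e+21

1.839e+21 N


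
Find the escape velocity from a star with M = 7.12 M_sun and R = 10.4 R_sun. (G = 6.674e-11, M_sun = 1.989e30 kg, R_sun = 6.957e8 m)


M = 7.12 * 1.989e30 kg = 1.416168e+31 kg; R = 10.4 * 6.957e8 m = 7.23528e+09 m. v_esc = sqrt(2GM/R) = sqrt(2 * 6.674e-11 * 1.416168e+31 / 7.23528e+09) = 511137.5842

511137.5842 m/s


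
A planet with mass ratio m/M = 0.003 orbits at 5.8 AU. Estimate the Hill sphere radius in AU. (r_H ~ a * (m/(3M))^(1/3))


r_H = a * (m/3M)^(1/3) = 5.8 * (0.003/3)^(1/3) = 0.58

0.58 AU


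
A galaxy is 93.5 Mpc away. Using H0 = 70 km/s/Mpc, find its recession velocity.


v = H0 * d = 70 * 93.5 = 6545.0

6545.0 km/s


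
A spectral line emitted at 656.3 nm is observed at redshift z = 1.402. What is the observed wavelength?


lam_obs = lam_emit * (1 + z) = 656.3 * (1 + 1.402) = 1576.4326

1576.4326 nm


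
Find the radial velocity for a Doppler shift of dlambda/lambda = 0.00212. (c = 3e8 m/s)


v = (dlambda/lambda) * c = 0.00212 * 3e8 = 636000.0

636000.0 m/s


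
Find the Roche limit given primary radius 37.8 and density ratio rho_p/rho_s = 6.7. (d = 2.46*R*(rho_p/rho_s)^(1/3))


d_Roche = 2.46 * 37.8 * 6.7^(1/3) = 175.3013

175.3013


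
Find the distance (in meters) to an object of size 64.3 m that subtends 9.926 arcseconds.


D = size / theta_rad, theta_rad = 9.926 * pi/(180*3600) = 4.812e-05, D = 1.336e+06

1.336e+06 m


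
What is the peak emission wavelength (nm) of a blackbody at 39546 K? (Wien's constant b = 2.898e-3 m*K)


lam_max = b / T = 2.898e-3 / 39546 = 7.328e-08 m = 73.2817 nm

73.2817 nm


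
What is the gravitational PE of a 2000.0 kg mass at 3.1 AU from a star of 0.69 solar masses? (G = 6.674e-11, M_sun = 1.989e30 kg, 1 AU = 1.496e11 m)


M = 0.69 * 1.989e30 kg = 1.37241e+30 kg; r = 3.1 AU * 1.496e11 m/AU = 4.6376e+11 m. U = -GM*m/r = -(6.674e-11 * 1.37241e+30 * 2000.0) / 4.6376e+11 = -3.950e+11

-3.950e+11 J


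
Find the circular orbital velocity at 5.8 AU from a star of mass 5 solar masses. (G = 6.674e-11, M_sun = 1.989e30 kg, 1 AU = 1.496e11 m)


v = sqrt(GM/r) = sqrt(6.674e-11 * 9.945e+30 / 8.677e+11) = 27657.6771

27657.6771 m/s


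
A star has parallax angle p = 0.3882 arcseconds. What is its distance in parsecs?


d = 1/p = 1/0.3882 = 2.576

2.576 pc


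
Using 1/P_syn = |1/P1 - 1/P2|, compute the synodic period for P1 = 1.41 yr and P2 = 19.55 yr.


1/P_syn = |1/P1 - 1/P2| = |1/1.41 - 1/19.55| => P_syn = 1.5196

1.5196 years


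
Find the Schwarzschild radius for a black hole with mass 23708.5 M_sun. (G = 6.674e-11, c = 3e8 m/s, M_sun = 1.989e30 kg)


M = 23708.5 * 1.989e30 kg = 4.71562065e+34 kg. rs = 2GM/c^2 = 2 * 6.674e-11 * 4.71562065e+34 / (3e8)^2 = 6.994e+07

6.994e+07 m


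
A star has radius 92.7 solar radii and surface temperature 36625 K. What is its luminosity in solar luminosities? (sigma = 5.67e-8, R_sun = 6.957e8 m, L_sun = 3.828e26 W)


R = 92.7 * 6.957e8 m = 6.449139e+10 m. L = 4*pi*R^2*sigma*T^4 = 4*pi*(6.449139e+10)^2 * 5.67e-8 * 36625^4 = 5.332206149e+33 W. L/L_sun = 5.332206149e+33 / 3.828e26 = 1.393e+07

1.393e+07 L_sun


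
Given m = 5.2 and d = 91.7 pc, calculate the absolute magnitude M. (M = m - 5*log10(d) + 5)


M = m - 5*log10(d) + 5 = 5.2 - 5*log10(91.7) + 5 = 0.3882

0.3882


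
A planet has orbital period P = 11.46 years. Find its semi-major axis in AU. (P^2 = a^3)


a = P^(2/3) = 11.46^(2/3) = 5.083

5.083 AU


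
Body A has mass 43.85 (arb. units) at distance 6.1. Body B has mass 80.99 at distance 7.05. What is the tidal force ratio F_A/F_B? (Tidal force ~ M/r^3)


Ratio = (M1/r1^3) / (M2/r2^3) = (43.85/6.1^3) / (80.99/7.05^3) = 0.8358

0.8358


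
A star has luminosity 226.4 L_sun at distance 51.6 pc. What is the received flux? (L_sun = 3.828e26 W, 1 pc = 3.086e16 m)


F = L / (4*pi*d^2) = 8.667e+28 / (4*pi*(1.592e+18)^2) = 2.720e-09

2.720e-09 W/m^2


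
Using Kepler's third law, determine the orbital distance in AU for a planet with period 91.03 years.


a = P^(2/3) = 91.03^(2/3) = 20.2359

20.2359 AU


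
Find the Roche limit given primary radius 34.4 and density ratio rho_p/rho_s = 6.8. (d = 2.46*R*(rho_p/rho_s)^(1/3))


d_Roche = 2.46 * 34.4 * 6.8^(1/3) = 160.3233

160.3233


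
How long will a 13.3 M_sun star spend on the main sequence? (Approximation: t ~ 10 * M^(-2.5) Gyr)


t = 10 * M^(-2.5) = 10 * 13.3^(-2.5) = 0.0155

0.0155 Gyr


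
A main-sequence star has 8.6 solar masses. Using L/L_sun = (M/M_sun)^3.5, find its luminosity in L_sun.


L/L_sun = (M/M_sun)^3.5 = 8.6^3.5 = 1865.2823

1865.2823 L_sun


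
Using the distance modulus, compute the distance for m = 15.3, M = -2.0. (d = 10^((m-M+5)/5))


d = 10^((m - M + 5)/5) = 10^((15.3 - -2.0 + 5)/5) = 28840.315

28840.315 pc


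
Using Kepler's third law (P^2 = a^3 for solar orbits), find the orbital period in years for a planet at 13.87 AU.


P = a^(3/2) = 13.87^1.5 = 51.6553

51.6553 years


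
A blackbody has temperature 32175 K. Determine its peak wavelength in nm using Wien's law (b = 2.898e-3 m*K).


lam_max = b / T = 2.898e-3 / 32175 = 9.007e-08 m = 90.0699 nm

90.0699 nm


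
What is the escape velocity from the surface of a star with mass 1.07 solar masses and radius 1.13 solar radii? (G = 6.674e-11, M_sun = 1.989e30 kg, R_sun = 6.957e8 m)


M = 1.07 * 1.989e30 kg = 2.12823e+30 kg; R = 1.13 * 6.957e8 m = 7.86141e+08 m. v_esc = sqrt(2GM/R) = sqrt(2 * 6.674e-11 * 2.12823e+30 / 7.86141e+08) = 601128.2747

601128.2747 m/s


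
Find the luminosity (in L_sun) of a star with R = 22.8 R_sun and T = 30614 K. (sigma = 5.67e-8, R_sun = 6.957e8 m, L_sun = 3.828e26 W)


R = 22.8 * 6.957e8 m = 1.586196e+10 m. L = 4*pi*R^2*sigma*T^4 = 4*pi*(1.586196e+10)^2 * 5.67e-8 * 30614^4 = 1.574660506e+32 W. L/L_sun = 1.574660506e+32 / 3.828e26 = 411353.3192

411353.3192 L_sun


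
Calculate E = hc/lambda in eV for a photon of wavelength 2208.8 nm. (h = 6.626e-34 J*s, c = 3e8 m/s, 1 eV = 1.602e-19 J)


E = hc/lambda = 6.626e-34 * 3e8 / 2.209e-06 = 8.999e-20 J = 0.5618 eV

0.5618 eV


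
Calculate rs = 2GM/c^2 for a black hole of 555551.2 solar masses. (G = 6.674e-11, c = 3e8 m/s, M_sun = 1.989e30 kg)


M = 555551.2 * 1.989e30 kg = 1.104991337e+36 kg. rs = 2GM/c^2 = 2 * 6.674e-11 * 1.104991337e+36 / (3e8)^2 = 1.639e+09

1.639e+09 m


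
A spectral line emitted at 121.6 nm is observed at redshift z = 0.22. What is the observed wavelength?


lam_obs = lam_emit * (1 + z) = 121.6 * (1 + 0.22) = 148.352

148.352 nm


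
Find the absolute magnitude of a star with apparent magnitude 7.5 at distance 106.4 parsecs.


M = m - 5*log10(d) + 5 = 7.5 - 5*log10(106.4) + 5 = 2.3653

2.3653


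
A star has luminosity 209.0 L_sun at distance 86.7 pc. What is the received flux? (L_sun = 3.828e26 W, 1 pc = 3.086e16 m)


F = L / (4*pi*d^2) = 8.001e+28 / (4*pi*(2.676e+18)^2) = 8.894e-10

8.894e-10 W/m^2


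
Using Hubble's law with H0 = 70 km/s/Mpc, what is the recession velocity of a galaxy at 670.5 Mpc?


v = H0 * d = 70 * 670.5 = 46935.0

46935.0 km/s


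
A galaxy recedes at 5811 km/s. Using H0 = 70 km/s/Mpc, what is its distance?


d = v / H0 = 5811 / 70 = 83.0143

83.0143 Mpc


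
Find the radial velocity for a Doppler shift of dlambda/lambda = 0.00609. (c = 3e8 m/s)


v = (dlambda/lambda) * c = 0.00609 * 3e8 = 1.827e+06

1.827e+06 m/s


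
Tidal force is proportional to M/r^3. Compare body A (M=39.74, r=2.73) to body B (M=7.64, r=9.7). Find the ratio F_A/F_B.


Ratio = (M1/r1^3) / (M2/r2^3) = (39.74/2.73^3) / (7.64/9.7^3) = 233.3253

233.3253


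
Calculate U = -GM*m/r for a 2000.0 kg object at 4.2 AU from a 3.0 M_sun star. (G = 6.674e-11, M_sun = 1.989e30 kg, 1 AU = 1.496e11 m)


M = 3.0 * 1.989e30 kg = 5.967e+30 kg; r = 4.2 AU * 1.496e11 m/AU = 6.2832e+11 m. U = -GM*m/r = -(6.674e-11 * 5.967e+30 * 2000.0) / 6.2832e+11 = -1.268e+12

-1.268e+12 J


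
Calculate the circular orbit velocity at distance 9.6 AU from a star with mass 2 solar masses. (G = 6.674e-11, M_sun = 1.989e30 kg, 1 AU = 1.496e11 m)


v = sqrt(GM/r) = sqrt(6.674e-11 * 3.978e+30 / 1.436e+12) = 13596.4045

13596.4045 m/s


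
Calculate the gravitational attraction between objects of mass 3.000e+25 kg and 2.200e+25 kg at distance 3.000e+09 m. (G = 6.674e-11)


F = G*m1*m2/r^2 = 6.674e-11 * 3.000e+25 * 2.200e+25 / (3.000e+09)^2 = 6.674e-11 * 6.600e+50 / 9.000e+18 = 4.894e+21

4.894e+21 N


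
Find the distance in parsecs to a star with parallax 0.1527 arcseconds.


d = 1/p = 1/0.1527 = 6.5488

6.5488 pc


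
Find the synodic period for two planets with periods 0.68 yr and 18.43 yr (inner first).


1/P_syn = |1/P1 - 1/P2| = |1/0.68 - 1/18.43| => P_syn = 0.7061

0.7061 years


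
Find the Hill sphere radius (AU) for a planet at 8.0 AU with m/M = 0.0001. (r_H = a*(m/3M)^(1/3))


r_H = a * (m/3M)^(1/3) = 8.0 * (0.0001/3)^(1/3) = 0.2575

0.2575 AU


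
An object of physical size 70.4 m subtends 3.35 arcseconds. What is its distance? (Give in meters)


D = size / theta_rad, theta_rad = 3.35 * pi/(180*3600) = 1.624e-05, D = 4.335e+06

4.335e+06 m


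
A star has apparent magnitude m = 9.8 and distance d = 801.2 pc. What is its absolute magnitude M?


M = m - 5*log10(d) + 5 = 9.8 - 5*log10(801.2) + 5 = 0.2813

0.2813


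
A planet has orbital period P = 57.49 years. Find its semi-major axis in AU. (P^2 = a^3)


a = P^(2/3) = 57.49^(2/3) = 14.8957

14.8957 AU


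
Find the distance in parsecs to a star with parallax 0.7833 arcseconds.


d = 1/p = 1/0.7833 = 1.2767

1.2767 pc


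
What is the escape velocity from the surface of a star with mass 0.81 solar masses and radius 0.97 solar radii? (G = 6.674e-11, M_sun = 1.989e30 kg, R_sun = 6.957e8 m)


M = 0.81 * 1.989e30 kg = 1.61109e+30 kg; R = 0.97 * 6.957e8 m = 6.74829e+08 m. v_esc = sqrt(2GM/R) = sqrt(2 * 6.674e-11 * 1.61109e+30 / 6.74829e+08) = 564509.3391

564509.3391 m/s


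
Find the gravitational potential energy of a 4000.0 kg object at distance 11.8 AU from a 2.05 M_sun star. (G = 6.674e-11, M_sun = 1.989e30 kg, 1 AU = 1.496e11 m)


M = 2.05 * 1.989e30 kg = 4.07745e+30 kg; r = 11.8 AU * 1.496e11 m/AU = 1.76528e+12 m. U = -GM*m/r = -(6.674e-11 * 4.07745e+30 * 4000.0) / 1.76528e+12 = -6.166e+11

-6.166e+11 J


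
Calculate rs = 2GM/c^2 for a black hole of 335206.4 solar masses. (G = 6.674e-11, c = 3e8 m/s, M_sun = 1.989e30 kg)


M = 335206.4 * 1.989e30 kg = 6.667255296e+35 kg. rs = 2GM/c^2 = 2 * 6.674e-11 * 6.667255296e+35 / (3e8)^2 = 9.888e+08

9.888e+08 m


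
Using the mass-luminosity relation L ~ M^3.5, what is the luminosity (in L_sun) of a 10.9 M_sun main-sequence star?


L/L_sun = (M/M_sun)^3.5 = 10.9^3.5 = 4275.5574

4275.5574 L_sun


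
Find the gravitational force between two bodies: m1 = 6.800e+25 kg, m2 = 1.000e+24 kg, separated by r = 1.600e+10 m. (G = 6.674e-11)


F = G*m1*m2/r^2 = 6.674e-11 * 6.800e+25 * 1.000e+24 / (1.600e+10)^2 = 6.674e-11 * 6.800e+49 / 2.560e+20 = 1.773e+19

1.773e+19 N


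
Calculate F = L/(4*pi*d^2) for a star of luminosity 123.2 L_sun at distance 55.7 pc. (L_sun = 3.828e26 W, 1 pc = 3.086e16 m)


F = L / (4*pi*d^2) = 4.716e+28 / (4*pi*(1.719e+18)^2) = 1.270e-09

1.270e-09 W/m^2


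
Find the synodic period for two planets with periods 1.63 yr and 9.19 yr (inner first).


1/P_syn = |1/P1 - 1/P2| = |1/1.63 - 1/9.19| => P_syn = 1.9814

1.9814 years


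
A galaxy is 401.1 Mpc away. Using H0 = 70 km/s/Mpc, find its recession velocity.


v = H0 * d = 70 * 401.1 = 28077.0

28077.0 km/s


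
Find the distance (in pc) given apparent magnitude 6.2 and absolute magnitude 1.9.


d = 10^((m - M + 5)/5) = 10^((6.2 - 1.9 + 5)/5) = 72.4436

72.4436 pc


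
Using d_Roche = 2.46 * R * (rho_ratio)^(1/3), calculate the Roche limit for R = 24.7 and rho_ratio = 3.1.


d_Roche = 2.46 * 24.7 * 3.1^(1/3) = 88.5971

88.5971


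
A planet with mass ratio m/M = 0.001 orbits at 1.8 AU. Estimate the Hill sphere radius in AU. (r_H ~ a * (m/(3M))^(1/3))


r_H = a * (m/3M)^(1/3) = 1.8 * (0.001/3)^(1/3) = 0.1248

0.1248 AU


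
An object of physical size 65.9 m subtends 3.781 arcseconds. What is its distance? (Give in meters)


D = size / theta_rad, theta_rad = 3.781 * pi/(180*3600) = 1.833e-05, D = 3.595e+06

3.595e+06 m


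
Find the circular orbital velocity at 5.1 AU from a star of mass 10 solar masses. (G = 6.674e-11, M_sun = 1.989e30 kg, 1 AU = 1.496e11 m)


v = sqrt(GM/r) = sqrt(6.674e-11 * 1.989e+31 / 7.630e+11) = 41711.865

41711.865 m/s


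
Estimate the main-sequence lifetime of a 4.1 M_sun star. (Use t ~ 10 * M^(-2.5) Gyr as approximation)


t = 10 * M^(-2.5) = 10 * 4.1^(-2.5) = 0.2938

0.2938 Gyr
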